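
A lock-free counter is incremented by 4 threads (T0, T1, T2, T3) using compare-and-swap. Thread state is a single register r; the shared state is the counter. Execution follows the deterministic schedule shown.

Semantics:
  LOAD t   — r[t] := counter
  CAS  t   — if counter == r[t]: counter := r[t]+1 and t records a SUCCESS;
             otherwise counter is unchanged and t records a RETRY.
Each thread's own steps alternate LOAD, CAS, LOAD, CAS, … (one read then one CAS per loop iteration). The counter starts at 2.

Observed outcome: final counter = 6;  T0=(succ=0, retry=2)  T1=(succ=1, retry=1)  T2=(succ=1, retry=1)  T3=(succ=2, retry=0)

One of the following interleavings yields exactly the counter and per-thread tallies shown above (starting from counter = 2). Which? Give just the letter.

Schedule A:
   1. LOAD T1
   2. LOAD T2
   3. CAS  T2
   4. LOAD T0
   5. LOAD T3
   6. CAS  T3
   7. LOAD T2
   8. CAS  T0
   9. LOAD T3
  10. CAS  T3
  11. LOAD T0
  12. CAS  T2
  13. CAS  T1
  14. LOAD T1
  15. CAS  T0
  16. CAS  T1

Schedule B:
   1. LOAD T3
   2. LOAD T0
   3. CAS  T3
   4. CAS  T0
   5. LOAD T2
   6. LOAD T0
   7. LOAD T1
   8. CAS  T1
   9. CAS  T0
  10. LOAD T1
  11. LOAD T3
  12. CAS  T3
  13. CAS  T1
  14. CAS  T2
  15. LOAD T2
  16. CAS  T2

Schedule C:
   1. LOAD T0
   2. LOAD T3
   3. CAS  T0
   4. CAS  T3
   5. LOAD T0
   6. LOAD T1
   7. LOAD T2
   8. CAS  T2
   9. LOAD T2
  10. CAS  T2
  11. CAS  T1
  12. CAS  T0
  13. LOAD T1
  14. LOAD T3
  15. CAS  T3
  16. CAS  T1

B

Tracing schedule B:
[1] T3.load  rd  (counter 2, T3.r 2)
[2] T0.load  rd  (counter 2, T0.r 2)
[3] T3.cas  hit  (counter 3, T3.r 2)
[4] T0.cas  miss  (counter 3, T0.r 2)
[5] T2.load  rd  (counter 3, T2.r 3)
[6] T0.load  rd  (counter 3, T0.r 3)
[7] T1.load  rd  (counter 3, T1.r 3)
[8] T1.cas  hit  (counter 4, T1.r 3)
[9] T0.cas  miss  (counter 4, T0.r 3)
[10] T1.load  rd  (counter 4, T1.r 4)
[11] T3.load  rd  (counter 4, T3.r 4)
[12] T3.cas  hit  (counter 5, T3.r 4)
[13] T1.cas  miss  (counter 5, T1.r 4)
[14] T2.cas  miss  (counter 5, T2.r 3)
[15] T2.load  rd  (counter 5, T2.r 5)
[16] T2.cas  hit  (counter 6, T2.r 5)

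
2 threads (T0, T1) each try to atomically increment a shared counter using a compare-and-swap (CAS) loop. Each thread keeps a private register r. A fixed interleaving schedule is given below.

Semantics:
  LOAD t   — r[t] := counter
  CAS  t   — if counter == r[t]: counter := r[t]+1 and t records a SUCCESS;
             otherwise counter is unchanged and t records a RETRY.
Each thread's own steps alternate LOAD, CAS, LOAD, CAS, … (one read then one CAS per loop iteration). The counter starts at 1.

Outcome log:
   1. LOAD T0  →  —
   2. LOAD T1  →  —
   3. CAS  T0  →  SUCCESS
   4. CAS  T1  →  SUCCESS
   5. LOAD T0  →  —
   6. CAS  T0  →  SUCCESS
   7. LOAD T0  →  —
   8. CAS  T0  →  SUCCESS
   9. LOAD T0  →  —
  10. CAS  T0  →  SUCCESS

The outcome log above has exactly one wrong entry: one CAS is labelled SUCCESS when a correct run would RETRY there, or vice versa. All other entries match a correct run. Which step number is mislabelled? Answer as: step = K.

Reference trace:
T0 LOAD — after: cnt=1, r=1 — load
T1 LOAD — after: cnt=1, r=1 — load
T0 CAS — after: cnt=2, r=1 — ok
T1 CAS — after: cnt=2, r=1 — retry
T0 LOAD — after: cnt=2, r=2 — load
T0 CAS — after: cnt=3, r=2 — ok
T0 LOAD — after: cnt=3, r=3 — load
T0 CAS — after: cnt=4, r=3 — ok
T0 LOAD — after: cnt=4, r=4 — load
T0 CAS — after: cnt=5, r=4 — ok
Mismatch at 4.

step = 4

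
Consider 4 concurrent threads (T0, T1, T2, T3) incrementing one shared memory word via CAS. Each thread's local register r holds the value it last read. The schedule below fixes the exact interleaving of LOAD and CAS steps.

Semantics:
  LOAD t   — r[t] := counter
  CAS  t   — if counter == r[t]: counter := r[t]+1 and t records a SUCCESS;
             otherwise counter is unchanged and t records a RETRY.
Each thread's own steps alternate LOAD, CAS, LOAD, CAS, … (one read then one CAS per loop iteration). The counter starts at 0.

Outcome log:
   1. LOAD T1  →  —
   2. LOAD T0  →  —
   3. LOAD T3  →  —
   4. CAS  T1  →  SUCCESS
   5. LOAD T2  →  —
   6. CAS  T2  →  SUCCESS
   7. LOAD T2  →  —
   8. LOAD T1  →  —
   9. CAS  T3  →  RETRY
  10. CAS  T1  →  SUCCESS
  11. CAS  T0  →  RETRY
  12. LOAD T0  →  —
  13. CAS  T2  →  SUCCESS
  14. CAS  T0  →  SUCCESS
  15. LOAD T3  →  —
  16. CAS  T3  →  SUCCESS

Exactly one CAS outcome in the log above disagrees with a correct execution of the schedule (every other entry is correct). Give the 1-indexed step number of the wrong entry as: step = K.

Re-executing:
T1 LOAD — after: cnt=0, r=0 — load
T0 LOAD — after: cnt=0, r=0 — load
T3 LOAD — after: cnt=0, r=0 — load
T1 CAS — after: cnt=1, r=0 — ok
T2 LOAD — after: cnt=1, r=1 — load
T2 CAS — after: cnt=2, r=1 — ok
T2 LOAD — after: cnt=2, r=2 — load
T1 LOAD — after: cnt=2, r=2 — load
T3 CAS — after: cnt=2, r=0 — retry
T1 CAS — after: cnt=3, r=2 — ok
T0 CAS — after: cnt=3, r=0 — retry
T0 LOAD — after: cnt=3, r=3 — load
T2 CAS — after: cnt=3, r=2 — retry
T0 CAS — after: cnt=4, r=3 — ok
T3 LOAD — after: cnt=4, r=4 — load
T3 CAS — after: cnt=5, r=4 — ok
Log disagrees first at step 13.

step = 13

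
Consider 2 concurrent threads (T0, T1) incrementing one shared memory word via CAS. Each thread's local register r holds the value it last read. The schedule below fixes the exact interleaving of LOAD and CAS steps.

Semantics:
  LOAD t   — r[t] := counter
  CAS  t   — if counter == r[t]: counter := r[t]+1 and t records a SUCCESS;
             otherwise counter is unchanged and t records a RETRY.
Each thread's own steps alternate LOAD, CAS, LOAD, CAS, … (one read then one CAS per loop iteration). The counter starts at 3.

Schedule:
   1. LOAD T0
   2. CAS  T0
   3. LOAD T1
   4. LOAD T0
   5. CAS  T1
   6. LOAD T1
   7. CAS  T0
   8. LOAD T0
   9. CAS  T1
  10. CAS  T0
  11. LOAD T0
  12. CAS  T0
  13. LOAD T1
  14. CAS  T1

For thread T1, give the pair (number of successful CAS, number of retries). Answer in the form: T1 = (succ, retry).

T1 = (3, 0)

   1) LOAD T0:  M=3  r_T0=3
   2) CAS  T0:  M=4  r_T0=3 ✓
   3) LOAD T1:  M=4  r_T1=4
   4) LOAD T0:  M=4  r_T0=4
   5) CAS  T1:  M=5  r_T1=4 ✓
   6) LOAD T1:  M=5  r_T1=5
   7) CAS  T0:  M=5  r_T0=4 ✗
   8) LOAD T0:  M=5  r_T0=5
   9) CAS  T1:  M=6  r_T1=5 ✓
  10) CAS  T0:  M=6  r_T0=5 ✗
  11) LOAD T0:  M=6  r_T0=6
  12) CAS  T0:  M=7  r_T0=6 ✓
  13) LOAD T1:  M=7  r_T1=7
  14) CAS  T1:  M=8  r_T1=7 ✓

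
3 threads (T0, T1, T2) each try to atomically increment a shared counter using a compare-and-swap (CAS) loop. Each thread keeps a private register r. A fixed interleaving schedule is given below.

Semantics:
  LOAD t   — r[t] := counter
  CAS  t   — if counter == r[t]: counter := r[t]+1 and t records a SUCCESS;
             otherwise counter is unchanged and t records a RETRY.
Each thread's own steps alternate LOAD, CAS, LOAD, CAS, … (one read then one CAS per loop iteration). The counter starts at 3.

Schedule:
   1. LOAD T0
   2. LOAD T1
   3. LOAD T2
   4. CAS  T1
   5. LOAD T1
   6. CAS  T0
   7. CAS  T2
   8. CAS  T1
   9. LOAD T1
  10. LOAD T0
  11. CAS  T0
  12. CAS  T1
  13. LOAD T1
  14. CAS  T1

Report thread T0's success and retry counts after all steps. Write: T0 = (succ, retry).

[1] T0.load  rd  (counter 3, T0.r 3)
[2] T1.load  rd  (counter 3, T1.r 3)
[3] T2.load  rd  (counter 3, T2.r 3)
[4] T1.cas  hit  (counter 4, T1.r 3)
[5] T1.load  rd  (counter 4, T1.r 4)
[6] T0.cas  miss  (counter 4, T0.r 3)
[7] T2.cas  miss  (counter 4, T2.r 3)
[8] T1.cas  hit  (counter 5, T1.r 4)
[9] T1.load  rd  (counter 5, T1.r 5)
[10] T0.load  rd  (counter 5, T0.r 5)
[11] T0.cas  hit  (counter 6, T0.r 5)
[12] T1.cas  miss  (counter 6, T1.r 5)
[13] T1.load  rd  (counter 6, T1.r 6)
[14] T1.cas  hit  (counter 7, T1.r 6)

T0 = (1, 1)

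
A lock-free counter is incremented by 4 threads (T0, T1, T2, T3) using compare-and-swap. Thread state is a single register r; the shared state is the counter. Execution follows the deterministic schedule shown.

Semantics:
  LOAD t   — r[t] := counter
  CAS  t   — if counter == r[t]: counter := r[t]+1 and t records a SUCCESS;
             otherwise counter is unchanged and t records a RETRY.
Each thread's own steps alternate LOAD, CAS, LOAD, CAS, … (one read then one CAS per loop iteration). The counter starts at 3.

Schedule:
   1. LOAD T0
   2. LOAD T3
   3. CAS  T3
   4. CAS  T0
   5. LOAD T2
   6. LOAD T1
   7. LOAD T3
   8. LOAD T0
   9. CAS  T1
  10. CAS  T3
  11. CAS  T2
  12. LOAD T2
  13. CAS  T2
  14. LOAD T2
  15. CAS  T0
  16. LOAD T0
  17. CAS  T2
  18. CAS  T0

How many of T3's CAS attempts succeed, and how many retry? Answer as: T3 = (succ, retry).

#1 T0 reads 3
#2 T3 reads 3
#3 T3 CAS(3→4) writes; counter now 4
#4 T0 CAS(3→4) fails; counter now 4
#5 T2 reads 4
#6 T1 reads 4
#7 T3 reads 4
#8 T0 reads 4
#9 T1 CAS(4→5) writes; counter now 5
#10 T3 CAS(4→5) fails; counter now 5
#11 T2 CAS(4→5) fails; counter now 5
#12 T2 reads 5
#13 T2 CAS(5→6) writes; counter now 6
#14 T2 reads 6
#15 T0 CAS(4→5) fails; counter now 6
#16 T0 reads 6
#17 T2 CAS(6→7) writes; counter now 7
#18 T0 CAS(6→7) fails; counter now 7

T3 = (1, 1)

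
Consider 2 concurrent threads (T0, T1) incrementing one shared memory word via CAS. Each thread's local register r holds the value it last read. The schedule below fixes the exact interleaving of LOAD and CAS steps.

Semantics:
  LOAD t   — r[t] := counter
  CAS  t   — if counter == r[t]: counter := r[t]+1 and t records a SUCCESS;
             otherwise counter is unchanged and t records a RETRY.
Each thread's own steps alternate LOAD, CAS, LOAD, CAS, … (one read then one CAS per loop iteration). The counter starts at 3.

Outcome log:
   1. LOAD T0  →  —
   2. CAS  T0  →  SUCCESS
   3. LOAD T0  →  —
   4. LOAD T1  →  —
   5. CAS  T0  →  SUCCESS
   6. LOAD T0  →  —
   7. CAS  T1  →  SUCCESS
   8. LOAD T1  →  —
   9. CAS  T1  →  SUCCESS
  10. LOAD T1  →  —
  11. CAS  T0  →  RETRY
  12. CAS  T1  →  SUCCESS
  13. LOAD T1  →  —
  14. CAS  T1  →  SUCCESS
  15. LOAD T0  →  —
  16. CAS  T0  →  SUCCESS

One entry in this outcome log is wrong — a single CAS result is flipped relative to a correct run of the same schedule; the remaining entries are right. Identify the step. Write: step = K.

Re-executing:
step 1: T0 LOAD ⇒ load; ctr=3 reg=3
step 2: T0 CAS ⇒ ok; ctr=4 reg=3
step 3: T0 LOAD ⇒ load; ctr=4 reg=4
step 4: T1 LOAD ⇒ load; ctr=4 reg=4
step 5: T0 CAS ⇒ ok; ctr=5 reg=4
step 6: T0 LOAD ⇒ load; ctr=5 reg=5
step 7: T1 CAS ⇒ retry; ctr=5 reg=4
step 8: T1 LOAD ⇒ load; ctr=5 reg=5
step 9: T1 CAS ⇒ ok; ctr=6 reg=5
step 10: T1 LOAD ⇒ load; ctr=6 reg=6
step 11: T0 CAS ⇒ retry; ctr=6 reg=5
step 12: T1 CAS ⇒ ok; ctr=7 reg=6
step 13: T1 LOAD ⇒ load; ctr=7 reg=7
step 14: T1 CAS ⇒ ok; ctr=8 reg=7
step 15: T0 LOAD ⇒ load; ctr=8 reg=8
step 16: T0 CAS ⇒ ok; ctr=9 reg=8
Mismatch at 7.

step = 7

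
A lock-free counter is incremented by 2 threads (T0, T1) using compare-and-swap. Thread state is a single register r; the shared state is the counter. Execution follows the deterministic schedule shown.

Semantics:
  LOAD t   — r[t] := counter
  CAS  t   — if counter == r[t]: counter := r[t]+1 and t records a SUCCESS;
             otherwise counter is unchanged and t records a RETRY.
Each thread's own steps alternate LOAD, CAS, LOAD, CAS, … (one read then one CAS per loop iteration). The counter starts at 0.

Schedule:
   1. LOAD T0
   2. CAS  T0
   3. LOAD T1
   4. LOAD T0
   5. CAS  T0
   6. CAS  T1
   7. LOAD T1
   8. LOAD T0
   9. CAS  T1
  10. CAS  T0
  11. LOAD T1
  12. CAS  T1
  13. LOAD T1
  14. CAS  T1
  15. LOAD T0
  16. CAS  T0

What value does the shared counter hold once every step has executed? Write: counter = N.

#1 T0 reads 0
#2 T0 CAS(0→1) writes; counter now 1
#3 T1 reads 1
#4 T0 reads 1
#5 T0 CAS(1→2) writes; counter now 2
#6 T1 CAS(1→2) fails; counter now 2
#7 T1 reads 2
#8 T0 reads 2
#9 T1 CAS(2→3) writes; counter now 3
#10 T0 CAS(2→3) fails; counter now 3
#11 T1 reads 3
#12 T1 CAS(3→4) writes; counter now 4
#13 T1 reads 4
#14 T1 CAS(4→5) writes; counter now 5
#15 T0 reads 5
#16 T0 CAS(5→6) writes; counter now 6

counter = 6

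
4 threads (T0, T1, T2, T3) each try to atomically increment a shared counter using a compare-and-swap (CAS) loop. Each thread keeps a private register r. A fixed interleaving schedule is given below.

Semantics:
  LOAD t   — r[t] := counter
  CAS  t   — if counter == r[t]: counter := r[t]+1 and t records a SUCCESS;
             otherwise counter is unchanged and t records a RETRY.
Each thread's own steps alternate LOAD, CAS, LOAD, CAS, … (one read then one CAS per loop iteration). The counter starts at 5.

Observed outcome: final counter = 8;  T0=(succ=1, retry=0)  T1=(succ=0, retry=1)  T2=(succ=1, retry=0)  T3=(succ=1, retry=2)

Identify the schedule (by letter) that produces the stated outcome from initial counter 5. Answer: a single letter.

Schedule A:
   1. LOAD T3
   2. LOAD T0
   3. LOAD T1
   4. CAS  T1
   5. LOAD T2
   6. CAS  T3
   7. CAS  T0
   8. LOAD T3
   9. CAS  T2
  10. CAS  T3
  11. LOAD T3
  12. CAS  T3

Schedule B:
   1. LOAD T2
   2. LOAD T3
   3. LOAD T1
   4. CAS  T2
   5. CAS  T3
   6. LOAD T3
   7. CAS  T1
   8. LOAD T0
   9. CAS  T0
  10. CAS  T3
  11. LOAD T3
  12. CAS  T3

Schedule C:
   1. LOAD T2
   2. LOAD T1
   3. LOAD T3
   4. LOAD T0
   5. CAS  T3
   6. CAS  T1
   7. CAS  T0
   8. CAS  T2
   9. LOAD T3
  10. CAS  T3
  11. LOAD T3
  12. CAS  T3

Run B:
[1] T2.load  rd  (counter 5, T2.r 5)
[2] T3.load  rd  (counter 5, T3.r 5)
[3] T1.load  rd  (counter 5, T1.r 5)
[4] T2.cas  hit  (counter 6, T2.r 5)
[5] T3.cas  miss  (counter 6, T3.r 5)
[6] T3.load  rd  (counter 6, T3.r 6)
[7] T1.cas  miss  (counter 6, T1.r 5)
[8] T0.load  rd  (counter 6, T0.r 6)
[9] T0.cas  hit  (counter 7, T0.r 6)
[10] T3.cas  miss  (counter 7, T3.r 6)
[11] T3.load  rd  (counter 7, T3.r 7)
[12] T3.cas  hit  (counter 8, T3.r 7)

B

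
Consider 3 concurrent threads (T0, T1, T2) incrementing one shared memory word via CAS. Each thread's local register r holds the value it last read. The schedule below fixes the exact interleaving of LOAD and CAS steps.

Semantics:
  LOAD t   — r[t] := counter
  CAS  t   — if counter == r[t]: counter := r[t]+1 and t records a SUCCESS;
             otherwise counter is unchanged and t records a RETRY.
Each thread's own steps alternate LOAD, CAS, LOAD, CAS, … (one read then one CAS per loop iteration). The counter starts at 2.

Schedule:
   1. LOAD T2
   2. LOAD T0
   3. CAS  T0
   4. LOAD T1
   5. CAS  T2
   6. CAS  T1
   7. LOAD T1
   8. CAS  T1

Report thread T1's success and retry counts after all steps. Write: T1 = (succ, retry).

step 1: T2 LOAD ⇒ load; ctr=2 reg=2
step 2: T0 LOAD ⇒ load; ctr=2 reg=2
step 3: T0 CAS ⇒ ok; ctr=3 reg=2
step 4: T1 LOAD ⇒ load; ctr=3 reg=3
step 5: T2 CAS ⇒ retry; ctr=3 reg=2
step 6: T1 CAS ⇒ ok; ctr=4 reg=3
step 7: T1 LOAD ⇒ load; ctr=4 reg=4
step 8: T1 CAS ⇒ ok; ctr=5 reg=4

T1 = (2, 0)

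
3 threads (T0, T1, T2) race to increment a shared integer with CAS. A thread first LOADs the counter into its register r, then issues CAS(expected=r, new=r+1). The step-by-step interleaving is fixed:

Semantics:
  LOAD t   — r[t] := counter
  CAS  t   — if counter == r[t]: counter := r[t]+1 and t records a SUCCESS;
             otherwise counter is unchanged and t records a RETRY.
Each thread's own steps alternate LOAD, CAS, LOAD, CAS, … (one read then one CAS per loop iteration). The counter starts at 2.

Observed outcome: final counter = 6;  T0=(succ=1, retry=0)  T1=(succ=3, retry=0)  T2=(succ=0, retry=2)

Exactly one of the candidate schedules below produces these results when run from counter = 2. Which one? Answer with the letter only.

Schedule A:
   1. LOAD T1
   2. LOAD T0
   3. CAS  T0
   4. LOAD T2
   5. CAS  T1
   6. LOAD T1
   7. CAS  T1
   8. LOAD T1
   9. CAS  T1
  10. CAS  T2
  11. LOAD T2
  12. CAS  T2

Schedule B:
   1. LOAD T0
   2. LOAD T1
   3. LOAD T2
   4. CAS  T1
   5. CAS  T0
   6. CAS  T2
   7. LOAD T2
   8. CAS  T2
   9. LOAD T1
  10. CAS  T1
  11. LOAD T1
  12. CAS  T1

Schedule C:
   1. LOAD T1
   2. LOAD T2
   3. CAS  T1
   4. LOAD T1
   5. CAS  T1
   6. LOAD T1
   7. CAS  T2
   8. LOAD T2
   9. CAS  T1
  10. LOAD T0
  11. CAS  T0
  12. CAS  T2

C

Simulating candidate C:
1. LOAD T1 → mem=2 r[T1]=2 [LOAD]
2. LOAD T2 → mem=2 r[T2]=2 [LOAD]
3. CAS T1 → mem=3 r[T1]=2 [OK]
4. LOAD T1 → mem=3 r[T1]=3 [LOAD]
5. CAS T1 → mem=4 r[T1]=3 [OK]
6. LOAD T1 → mem=4 r[T1]=4 [LOAD]
7. CAS T2 → mem=4 r[T2]=2 [RETRY]
8. LOAD T2 → mem=4 r[T2]=4 [LOAD]
9. CAS T1 → mem=5 r[T1]=4 [OK]
10. LOAD T0 → mem=5 r[T0]=5 [LOAD]
11. CAS T0 → mem=6 r[T0]=5 [OK]
12. CAS T2 → mem=6 r[T2]=4 [RETRY]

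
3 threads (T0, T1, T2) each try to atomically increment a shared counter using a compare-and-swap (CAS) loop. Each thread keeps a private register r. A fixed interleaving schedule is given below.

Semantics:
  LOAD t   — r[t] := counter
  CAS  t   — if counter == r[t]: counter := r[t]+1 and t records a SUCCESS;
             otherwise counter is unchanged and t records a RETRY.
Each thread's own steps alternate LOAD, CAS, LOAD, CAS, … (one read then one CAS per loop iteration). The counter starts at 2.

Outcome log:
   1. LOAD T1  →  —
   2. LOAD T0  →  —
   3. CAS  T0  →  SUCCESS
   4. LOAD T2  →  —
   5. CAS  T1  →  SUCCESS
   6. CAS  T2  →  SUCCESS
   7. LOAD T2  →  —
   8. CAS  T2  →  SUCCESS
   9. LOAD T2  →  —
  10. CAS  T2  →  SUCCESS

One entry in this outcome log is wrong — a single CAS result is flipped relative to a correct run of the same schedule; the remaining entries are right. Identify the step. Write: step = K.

step = 5

Reference trace:
step 1: T1 LOAD ⇒ load; ctr=2 reg=2
step 2: T0 LOAD ⇒ load; ctr=2 reg=2
step 3: T0 CAS ⇒ ok; ctr=3 reg=2
step 4: T2 LOAD ⇒ load; ctr=3 reg=3
step 5: T1 CAS ⇒ retry; ctr=3 reg=2
step 6: T2 CAS ⇒ ok; ctr=4 reg=3
step 7: T2 LOAD ⇒ load; ctr=4 reg=4
step 8: T2 CAS ⇒ ok; ctr=5 reg=4
step 9: T2 LOAD ⇒ load; ctr=5 reg=5
step 10: T2 CAS ⇒ ok; ctr=6 reg=5
Flip is step 5.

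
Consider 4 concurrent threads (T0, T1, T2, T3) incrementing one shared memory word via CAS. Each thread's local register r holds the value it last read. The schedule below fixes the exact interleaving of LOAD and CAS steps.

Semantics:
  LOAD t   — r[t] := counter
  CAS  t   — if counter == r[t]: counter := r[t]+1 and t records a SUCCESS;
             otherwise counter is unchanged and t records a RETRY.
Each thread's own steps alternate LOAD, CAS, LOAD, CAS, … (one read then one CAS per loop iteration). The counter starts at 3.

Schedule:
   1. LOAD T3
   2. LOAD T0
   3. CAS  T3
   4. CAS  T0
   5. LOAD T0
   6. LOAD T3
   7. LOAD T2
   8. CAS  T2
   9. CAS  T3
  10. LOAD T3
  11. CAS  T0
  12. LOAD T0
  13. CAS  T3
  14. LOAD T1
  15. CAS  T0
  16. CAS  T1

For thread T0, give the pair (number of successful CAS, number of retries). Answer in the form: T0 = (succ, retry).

[1] T3.load  rd  (counter 3, T3.r 3)
[2] T0.load  rd  (counter 3, T0.r 3)
[3] T3.cas  hit  (counter 4, T3.r 3)
[4] T0.cas  miss  (counter 4, T0.r 3)
[5] T0.load  rd  (counter 4, T0.r 4)
[6] T3.load  rd  (counter 4, T3.r 4)
[7] T2.load  rd  (counter 4, T2.r 4)
[8] T2.cas  hit  (counter 5, T2.r 4)
[9] T3.cas  miss  (counter 5, T3.r 4)
[10] T3.load  rd  (counter 5, T3.r 5)
[11] T0.cas  miss  (counter 5, T0.r 4)
[12] T0.load  rd  (counter 5, T0.r 5)
[13] T3.cas  hit  (counter 6, T3.r 5)
[14] T1.load  rd  (counter 6, T1.r 6)
[15] T0.cas  miss  (counter 6, T0.r 5)
[16] T1.cas  hit  (counter 7, T1.r 6)

T0 = (0, 3)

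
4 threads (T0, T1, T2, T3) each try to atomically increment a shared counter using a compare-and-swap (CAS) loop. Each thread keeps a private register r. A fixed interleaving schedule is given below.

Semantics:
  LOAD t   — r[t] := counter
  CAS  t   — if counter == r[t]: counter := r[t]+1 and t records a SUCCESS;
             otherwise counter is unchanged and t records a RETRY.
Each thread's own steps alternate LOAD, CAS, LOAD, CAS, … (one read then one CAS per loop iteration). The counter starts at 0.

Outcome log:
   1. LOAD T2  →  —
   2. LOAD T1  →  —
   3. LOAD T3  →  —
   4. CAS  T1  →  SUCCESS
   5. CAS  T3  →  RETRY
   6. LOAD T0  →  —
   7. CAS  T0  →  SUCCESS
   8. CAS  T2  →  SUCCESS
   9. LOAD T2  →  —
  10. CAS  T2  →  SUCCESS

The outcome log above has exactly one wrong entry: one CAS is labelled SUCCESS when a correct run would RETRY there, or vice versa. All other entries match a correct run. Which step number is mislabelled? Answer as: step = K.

Reference trace:
step 1: T2 LOAD ⇒ load; ctr=0 reg=0
step 2: T1 LOAD ⇒ load; ctr=0 reg=0
step 3: T3 LOAD ⇒ load; ctr=0 reg=0
step 4: T1 CAS ⇒ ok; ctr=1 reg=0
step 5: T3 CAS ⇒ retry; ctr=1 reg=0
step 6: T0 LOAD ⇒ load; ctr=1 reg=1
step 7: T0 CAS ⇒ ok; ctr=2 reg=1
step 8: T2 CAS ⇒ retry; ctr=2 reg=0
step 9: T2 LOAD ⇒ load; ctr=2 reg=2
step 10: T2 CAS ⇒ ok; ctr=3 reg=2
Log disagrees first at step 8.

step = 8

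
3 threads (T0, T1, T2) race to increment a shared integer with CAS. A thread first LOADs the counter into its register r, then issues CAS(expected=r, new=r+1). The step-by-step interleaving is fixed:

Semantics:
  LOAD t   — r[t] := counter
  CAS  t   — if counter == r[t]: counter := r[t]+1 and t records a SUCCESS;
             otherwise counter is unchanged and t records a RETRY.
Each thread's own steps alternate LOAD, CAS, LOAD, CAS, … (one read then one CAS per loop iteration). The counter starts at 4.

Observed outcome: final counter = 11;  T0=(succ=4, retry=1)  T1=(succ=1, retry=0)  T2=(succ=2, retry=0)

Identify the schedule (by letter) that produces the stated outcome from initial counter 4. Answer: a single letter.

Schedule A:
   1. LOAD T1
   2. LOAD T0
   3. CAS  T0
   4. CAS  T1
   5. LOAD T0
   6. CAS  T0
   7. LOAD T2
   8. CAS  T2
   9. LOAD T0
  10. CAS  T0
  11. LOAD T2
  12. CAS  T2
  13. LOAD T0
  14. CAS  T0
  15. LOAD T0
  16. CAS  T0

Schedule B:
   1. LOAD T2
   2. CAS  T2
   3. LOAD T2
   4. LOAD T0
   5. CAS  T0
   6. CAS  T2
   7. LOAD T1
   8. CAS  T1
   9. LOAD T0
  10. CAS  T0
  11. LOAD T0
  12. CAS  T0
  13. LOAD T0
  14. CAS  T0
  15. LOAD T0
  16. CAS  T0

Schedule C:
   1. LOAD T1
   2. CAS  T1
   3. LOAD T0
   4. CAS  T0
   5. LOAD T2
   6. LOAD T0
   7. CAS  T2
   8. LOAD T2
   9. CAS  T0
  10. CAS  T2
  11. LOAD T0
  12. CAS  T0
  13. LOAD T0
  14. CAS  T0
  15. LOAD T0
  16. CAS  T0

C

Tracing schedule C:
#1 T1 reads 4
#2 T1 CAS(4→5) writes; counter now 5
#3 T0 reads 5
#4 T0 CAS(5→6) writes; counter now 6
#5 T2 reads 6
#6 T0 reads 6
#7 T2 CAS(6→7) writes; counter now 7
#8 T2 reads 7
#9 T0 CAS(6→7) fails; counter now 7
#10 T2 CAS(7→8) writes; counter now 8
#11 T0 reads 8
#12 T0 CAS(8→9) writes; counter now 9
#13 T0 reads 9
#14 T0 CAS(9→10) writes; counter now 10
#15 T0 reads 10
#16 T0 CAS(10→11) writes; counter now 11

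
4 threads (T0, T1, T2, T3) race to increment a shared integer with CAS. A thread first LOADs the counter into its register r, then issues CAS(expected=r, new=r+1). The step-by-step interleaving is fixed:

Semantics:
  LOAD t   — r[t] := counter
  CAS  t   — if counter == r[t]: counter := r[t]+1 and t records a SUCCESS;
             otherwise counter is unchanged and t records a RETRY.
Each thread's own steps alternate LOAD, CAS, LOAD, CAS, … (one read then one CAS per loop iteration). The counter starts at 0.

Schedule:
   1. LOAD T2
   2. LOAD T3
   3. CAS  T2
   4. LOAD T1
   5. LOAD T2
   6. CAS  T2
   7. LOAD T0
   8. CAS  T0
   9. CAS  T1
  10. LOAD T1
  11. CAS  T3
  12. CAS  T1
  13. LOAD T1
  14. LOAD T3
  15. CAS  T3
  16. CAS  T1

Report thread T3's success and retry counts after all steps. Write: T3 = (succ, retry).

T3 = (1, 1)

[1] T2.load  rd  (counter 0, T2.r 0)
[2] T3.load  rd  (counter 0, T3.r 0)
[3] T2.cas  hit  (counter 1, T2.r 0)
[4] T1.load  rd  (counter 1, T1.r 1)
[5] T2.load  rd  (counter 1, T2.r 1)
[6] T2.cas  hit  (counter 2, T2.r 1)
[7] T0.load  rd  (counter 2, T0.r 2)
[8] T0.cas  hit  (counter 3, T0.r 2)
[9] T1.cas  miss  (counter 3, T1.r 1)
[10] T1.load  rd  (counter 3, T1.r 3)
[11] T3.cas  miss  (counter 3, T3.r 0)
[12] T1.cas  hit  (counter 4, T1.r 3)
[13] T1.load  rd  (counter 4, T1.r 4)
[14] T3.load  rd  (counter 4, T3.r 4)
[15] T3.cas  hit  (counter 5, T3.r 4)
[16] T1.cas  miss  (counter 5, T1.r 4)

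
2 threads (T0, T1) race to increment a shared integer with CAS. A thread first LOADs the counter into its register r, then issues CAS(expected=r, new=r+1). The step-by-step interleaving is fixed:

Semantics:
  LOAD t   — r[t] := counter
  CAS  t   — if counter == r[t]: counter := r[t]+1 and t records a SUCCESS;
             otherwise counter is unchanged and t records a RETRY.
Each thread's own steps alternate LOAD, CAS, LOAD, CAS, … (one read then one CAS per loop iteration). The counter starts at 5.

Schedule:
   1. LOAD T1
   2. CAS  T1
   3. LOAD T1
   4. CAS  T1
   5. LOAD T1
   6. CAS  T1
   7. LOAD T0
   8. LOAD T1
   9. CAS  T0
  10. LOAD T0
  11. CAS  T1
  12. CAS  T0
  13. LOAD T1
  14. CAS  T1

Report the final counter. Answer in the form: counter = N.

[1] T1.load  rd  (counter 5, T1.r 5)
[2] T1.cas  hit  (counter 6, T1.r 5)
[3] T1.load  rd  (counter 6, T1.r 6)
[4] T1.cas  hit  (counter 7, T1.r 6)
[5] T1.load  rd  (counter 7, T1.r 7)
[6] T1.cas  hit  (counter 8, T1.r 7)
[7] T0.load  rd  (counter 8, T0.r 8)
[8] T1.load  rd  (counter 8, T1.r 8)
[9] T0.cas  hit  (counter 9, T0.r 8)
[10] T0.load  rd  (counter 9, T0.r 9)
[11] T1.cas  miss  (counter 9, T1.r 8)
[12] T0.cas  hit  (counter 10, T0.r 9)
[13] T1.load  rd  (counter 10, T1.r 10)
[14] T1.cas  hit  (counter 11, T1.r 10)

counter = 11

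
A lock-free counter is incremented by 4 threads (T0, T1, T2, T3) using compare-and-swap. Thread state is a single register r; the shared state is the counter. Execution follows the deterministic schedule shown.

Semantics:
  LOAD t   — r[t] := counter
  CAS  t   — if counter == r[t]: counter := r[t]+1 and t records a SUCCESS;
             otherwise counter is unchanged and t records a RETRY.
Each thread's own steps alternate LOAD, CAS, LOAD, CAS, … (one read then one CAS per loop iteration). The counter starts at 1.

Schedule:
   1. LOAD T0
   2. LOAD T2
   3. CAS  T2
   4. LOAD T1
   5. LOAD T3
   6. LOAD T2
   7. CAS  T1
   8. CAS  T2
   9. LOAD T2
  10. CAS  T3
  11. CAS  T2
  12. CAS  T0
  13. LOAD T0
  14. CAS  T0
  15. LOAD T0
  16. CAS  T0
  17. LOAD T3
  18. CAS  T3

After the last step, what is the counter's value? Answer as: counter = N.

counter = 7

T0 LOAD — after: cnt=1, r=1 — load
T2 LOAD — after: cnt=1, r=1 — load
T2 CAS — after: cnt=2, r=1 — ok
T1 LOAD — after: cnt=2, r=2 — load
T3 LOAD — after: cnt=2, r=2 — load
T2 LOAD — after: cnt=2, r=2 — load
T1 CAS — after: cnt=3, r=2 — ok
T2 CAS — after: cnt=3, r=2 — retry
T2 LOAD — after: cnt=3, r=3 — load
T3 CAS — after: cnt=3, r=2 — retry
T2 CAS — after: cnt=4, r=3 — ok
T0 CAS — after: cnt=4, r=1 — retry
T0 LOAD — after: cnt=4, r=4 — load
T0 CAS — after: cnt=5, r=4 — ok
T0 LOAD — after: cnt=5, r=5 — load
T0 CAS — after: cnt=6, r=5 — ok
T3 LOAD — after: cnt=6, r=6 — load
T3 CAS — after: cnt=7, r=6 — ok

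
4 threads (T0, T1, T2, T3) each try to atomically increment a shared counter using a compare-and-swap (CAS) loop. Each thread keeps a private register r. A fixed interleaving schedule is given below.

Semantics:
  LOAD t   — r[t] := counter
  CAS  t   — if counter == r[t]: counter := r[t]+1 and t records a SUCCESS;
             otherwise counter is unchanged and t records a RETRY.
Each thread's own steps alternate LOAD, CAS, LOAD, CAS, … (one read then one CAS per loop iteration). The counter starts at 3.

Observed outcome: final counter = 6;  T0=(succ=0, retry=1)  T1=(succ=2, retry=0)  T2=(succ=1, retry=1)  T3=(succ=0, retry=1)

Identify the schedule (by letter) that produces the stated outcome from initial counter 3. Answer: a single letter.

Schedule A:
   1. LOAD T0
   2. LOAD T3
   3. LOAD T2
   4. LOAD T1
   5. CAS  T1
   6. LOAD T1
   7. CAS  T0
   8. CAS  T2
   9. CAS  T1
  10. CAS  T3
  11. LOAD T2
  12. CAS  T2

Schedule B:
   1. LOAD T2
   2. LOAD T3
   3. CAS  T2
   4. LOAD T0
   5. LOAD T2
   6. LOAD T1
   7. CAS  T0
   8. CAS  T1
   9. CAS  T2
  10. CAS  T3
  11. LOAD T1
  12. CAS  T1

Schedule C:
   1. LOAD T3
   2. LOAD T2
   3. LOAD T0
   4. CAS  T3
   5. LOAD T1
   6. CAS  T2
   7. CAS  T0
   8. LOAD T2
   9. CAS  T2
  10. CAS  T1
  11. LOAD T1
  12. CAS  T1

A

Simulating candidate A:
T0 LOAD — after: cnt=3, r=3 — load
T3 LOAD — after: cnt=3, r=3 — load
T2 LOAD — after: cnt=3, r=3 — load
T1 LOAD — after: cnt=3, r=3 — load
T1 CAS — after: cnt=4, r=3 — ok
T1 LOAD — after: cnt=4, r=4 — load
T0 CAS — after: cnt=4, r=3 — retry
T2 CAS — after: cnt=4, r=3 — retry
T1 CAS — after: cnt=5, r=4 — ok
T3 CAS — after: cnt=5, r=3 — retry
T2 LOAD — after: cnt=5, r=5 — load
T2 CAS — after: cnt=6, r=5 — ok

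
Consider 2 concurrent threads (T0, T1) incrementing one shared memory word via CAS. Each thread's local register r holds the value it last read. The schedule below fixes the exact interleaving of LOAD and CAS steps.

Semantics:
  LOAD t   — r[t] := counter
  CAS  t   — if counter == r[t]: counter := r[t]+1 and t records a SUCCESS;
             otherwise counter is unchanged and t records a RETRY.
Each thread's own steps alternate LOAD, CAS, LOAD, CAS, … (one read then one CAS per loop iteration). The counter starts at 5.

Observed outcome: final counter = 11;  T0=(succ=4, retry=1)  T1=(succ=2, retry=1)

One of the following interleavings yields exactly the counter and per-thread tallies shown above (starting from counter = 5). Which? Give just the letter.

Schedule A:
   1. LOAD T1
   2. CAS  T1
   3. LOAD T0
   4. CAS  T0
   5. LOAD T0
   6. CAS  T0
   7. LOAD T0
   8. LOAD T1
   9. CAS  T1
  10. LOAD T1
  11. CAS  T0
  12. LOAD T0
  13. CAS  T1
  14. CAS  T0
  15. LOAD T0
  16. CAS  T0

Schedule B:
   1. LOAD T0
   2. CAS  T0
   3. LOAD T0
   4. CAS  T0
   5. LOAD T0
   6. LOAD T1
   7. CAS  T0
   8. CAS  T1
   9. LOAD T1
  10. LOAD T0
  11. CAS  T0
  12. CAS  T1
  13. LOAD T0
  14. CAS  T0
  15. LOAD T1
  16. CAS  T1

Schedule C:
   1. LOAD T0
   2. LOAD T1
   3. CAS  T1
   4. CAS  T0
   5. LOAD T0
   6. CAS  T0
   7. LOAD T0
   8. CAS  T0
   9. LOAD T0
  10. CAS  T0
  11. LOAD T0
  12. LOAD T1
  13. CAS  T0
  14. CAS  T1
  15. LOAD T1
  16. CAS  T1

C

Run C:
   1) LOAD T0:  M=5  r_T0=5
   2) LOAD T1:  M=5  r_T1=5
   3) CAS  T1:  M=6  r_T1=5 ✓
   4) CAS  T0:  M=6  r_T0=5 ✗
   5) LOAD T0:  M=6  r_T0=6
   6) CAS  T0:  M=7  r_T0=6 ✓
   7) LOAD T0:  M=7  r_T0=7
   8) CAS  T0:  M=8  r_T0=7 ✓
   9) LOAD T0:  M=8  r_T0=8
  10) CAS  T0:  M=9  r_T0=8 ✓
  11) LOAD T0:  M=9  r_T0=9
  12) LOAD T1:  M=9  r_T1=9
  13) CAS  T0:  M=10  r_T0=9 ✓
  14) CAS  T1:  M=10  r_T1=9 ✗
  15) LOAD T1:  M=10  r_T1=10
  16) CAS  T1:  M=11  r_T1=10 ✓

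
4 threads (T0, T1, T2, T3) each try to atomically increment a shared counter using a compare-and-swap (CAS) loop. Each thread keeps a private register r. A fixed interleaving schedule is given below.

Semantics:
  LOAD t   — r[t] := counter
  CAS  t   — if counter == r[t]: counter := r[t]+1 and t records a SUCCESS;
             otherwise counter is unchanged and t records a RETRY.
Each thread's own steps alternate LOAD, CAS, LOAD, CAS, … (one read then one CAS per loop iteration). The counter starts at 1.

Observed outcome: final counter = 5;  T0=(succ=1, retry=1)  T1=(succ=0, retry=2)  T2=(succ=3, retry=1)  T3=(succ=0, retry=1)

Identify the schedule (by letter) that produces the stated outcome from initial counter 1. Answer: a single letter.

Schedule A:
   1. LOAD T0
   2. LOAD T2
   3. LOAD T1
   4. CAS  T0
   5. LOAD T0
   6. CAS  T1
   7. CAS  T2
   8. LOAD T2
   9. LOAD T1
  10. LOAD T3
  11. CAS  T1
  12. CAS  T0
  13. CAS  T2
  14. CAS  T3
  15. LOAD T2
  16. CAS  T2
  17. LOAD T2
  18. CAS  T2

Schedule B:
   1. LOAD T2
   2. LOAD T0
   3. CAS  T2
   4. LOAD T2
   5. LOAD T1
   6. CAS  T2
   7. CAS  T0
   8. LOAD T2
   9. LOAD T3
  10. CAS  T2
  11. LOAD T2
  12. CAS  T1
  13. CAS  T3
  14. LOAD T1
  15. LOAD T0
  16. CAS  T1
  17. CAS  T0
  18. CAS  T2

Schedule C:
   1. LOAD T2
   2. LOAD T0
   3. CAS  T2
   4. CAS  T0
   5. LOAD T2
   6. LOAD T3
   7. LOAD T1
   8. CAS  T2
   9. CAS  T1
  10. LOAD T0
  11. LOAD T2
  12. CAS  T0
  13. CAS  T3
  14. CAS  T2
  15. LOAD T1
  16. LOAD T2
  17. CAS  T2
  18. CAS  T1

C

Simulating candidate C:
step 1: T2 LOAD ⇒ load; ctr=1 reg=1
step 2: T0 LOAD ⇒ load; ctr=1 reg=1
step 3: T2 CAS ⇒ ok; ctr=2 reg=1
step 4: T0 CAS ⇒ retry; ctr=2 reg=1
step 5: T2 LOAD ⇒ load; ctr=2 reg=2
step 6: T3 LOAD ⇒ load; ctr=2 reg=2
step 7: T1 LOAD ⇒ load; ctr=2 reg=2
step 8: T2 CAS ⇒ ok; ctr=3 reg=2
step 9: T1 CAS ⇒ retry; ctr=3 reg=2
step 10: T0 LOAD ⇒ load; ctr=3 reg=3
step 11: T2 LOAD ⇒ load; ctr=3 reg=3
step 12: T0 CAS ⇒ ok; ctr=4 reg=3
step 13: T3 CAS ⇒ retry; ctr=4 reg=2
step 14: T2 CAS ⇒ retry; ctr=4 reg=3
step 15: T1 LOAD ⇒ load; ctr=4 reg=4
step 16: T2 LOAD ⇒ load; ctr=4 reg=4
step 17: T2 CAS ⇒ ok; ctr=5 reg=4
step 18: T1 CAS ⇒ retry; ctr=5 reg=4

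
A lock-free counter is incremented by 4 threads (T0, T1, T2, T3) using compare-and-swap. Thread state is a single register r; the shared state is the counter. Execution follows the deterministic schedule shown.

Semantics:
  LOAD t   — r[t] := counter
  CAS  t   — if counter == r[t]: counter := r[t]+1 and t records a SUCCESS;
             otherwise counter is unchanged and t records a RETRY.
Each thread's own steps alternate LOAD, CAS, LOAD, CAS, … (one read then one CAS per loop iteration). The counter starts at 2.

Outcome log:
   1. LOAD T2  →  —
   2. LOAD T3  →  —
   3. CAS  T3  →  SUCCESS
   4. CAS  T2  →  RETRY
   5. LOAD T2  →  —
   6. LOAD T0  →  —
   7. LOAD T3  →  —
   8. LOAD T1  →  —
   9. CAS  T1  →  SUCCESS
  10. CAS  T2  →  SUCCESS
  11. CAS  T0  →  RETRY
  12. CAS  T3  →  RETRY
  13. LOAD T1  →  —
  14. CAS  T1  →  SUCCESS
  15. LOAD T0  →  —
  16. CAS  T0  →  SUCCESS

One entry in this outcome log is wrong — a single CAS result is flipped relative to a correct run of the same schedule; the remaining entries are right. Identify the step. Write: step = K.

step = 10

Re-executing:
[1] T2.load  rd  (counter 2, T2.r 2)
[2] T3.load  rd  (counter 2, T3.r 2)
[3] T3.cas  hit  (counter 3, T3.r 2)
[4] T2.cas  miss  (counter 3, T2.r 2)
[5] T2.load  rd  (counter 3, T2.r 3)
[6] T0.load  rd  (counter 3, T0.r 3)
[7] T3.load  rd  (counter 3, T3.r 3)
[8] T1.load  rd  (counter 3, T1.r 3)
[9] T1.cas  hit  (counter 4, T1.r 3)
[10] T2.cas  miss  (counter 4, T2.r 3)
[11] T0.cas  miss  (counter 4, T0.r 3)
[12] T3.cas  miss  (counter 4, T3.r 3)
[13] T1.load  rd  (counter 4, T1.r 4)
[14] T1.cas  hit  (counter 5, T1.r 4)
[15] T0.load  rd  (counter 5, T0.r 5)
[16] T0.cas  hit  (counter 6, T0.r 5)
Mismatch at 10.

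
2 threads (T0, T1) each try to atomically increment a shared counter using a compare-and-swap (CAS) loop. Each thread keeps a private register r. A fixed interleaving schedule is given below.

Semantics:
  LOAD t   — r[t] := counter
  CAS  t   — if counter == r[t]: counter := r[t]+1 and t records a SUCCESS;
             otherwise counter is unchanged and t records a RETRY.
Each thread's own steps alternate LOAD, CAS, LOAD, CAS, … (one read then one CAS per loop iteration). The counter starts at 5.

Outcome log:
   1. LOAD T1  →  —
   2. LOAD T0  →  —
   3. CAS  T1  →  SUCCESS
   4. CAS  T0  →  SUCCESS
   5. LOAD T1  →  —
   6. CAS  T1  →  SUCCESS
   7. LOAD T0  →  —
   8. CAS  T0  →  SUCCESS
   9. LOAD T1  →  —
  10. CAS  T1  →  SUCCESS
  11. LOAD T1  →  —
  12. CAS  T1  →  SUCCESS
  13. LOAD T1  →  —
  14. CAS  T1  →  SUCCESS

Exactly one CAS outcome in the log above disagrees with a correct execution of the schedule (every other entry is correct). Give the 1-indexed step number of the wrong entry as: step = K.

Re-executing:
#1 T1 reads 5
#2 T0 reads 5
#3 T1 CAS(5→6) writes; counter now 6
#4 T0 CAS(5→6) fails; counter now 6
#5 T1 reads 6
#6 T1 CAS(6→7) writes; counter now 7
#7 T0 reads 7
#8 T0 CAS(7→8) writes; counter now 8
#9 T1 reads 8
#10 T1 CAS(8→9) writes; counter now 9
#11 T1 reads 9
#12 T1 CAS(9→10) writes; counter now 10
#13 T1 reads 10
#14 T1 CAS(10→11) writes; counter now 11
Log disagrees first at step 4.

step = 4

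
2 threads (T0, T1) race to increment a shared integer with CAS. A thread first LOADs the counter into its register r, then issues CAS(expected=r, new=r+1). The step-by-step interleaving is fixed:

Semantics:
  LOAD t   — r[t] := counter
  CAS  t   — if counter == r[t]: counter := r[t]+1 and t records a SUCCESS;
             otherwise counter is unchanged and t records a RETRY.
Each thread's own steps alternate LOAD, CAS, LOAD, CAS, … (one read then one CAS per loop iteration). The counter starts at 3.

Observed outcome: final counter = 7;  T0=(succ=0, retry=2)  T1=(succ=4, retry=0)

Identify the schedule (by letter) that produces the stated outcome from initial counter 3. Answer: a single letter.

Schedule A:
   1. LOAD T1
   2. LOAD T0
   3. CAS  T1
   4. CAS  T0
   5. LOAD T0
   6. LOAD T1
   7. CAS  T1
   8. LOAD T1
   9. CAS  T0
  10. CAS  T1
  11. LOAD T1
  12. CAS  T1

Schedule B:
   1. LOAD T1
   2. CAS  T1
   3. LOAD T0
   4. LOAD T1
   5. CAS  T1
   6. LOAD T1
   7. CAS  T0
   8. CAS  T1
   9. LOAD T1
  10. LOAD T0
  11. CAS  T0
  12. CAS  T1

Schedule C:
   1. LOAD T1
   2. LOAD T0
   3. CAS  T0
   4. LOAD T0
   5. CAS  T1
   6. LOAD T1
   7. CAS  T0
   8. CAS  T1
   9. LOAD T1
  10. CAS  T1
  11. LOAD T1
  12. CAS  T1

Run A:
   1) LOAD T1:  M=3  r_T1=3
   2) LOAD T0:  M=3  r_T0=3
   3) CAS  T1:  M=4  r_T1=3 ✓
   4) CAS  T0:  M=4  r_T0=3 ✗
   5) LOAD T0:  M=4  r_T0=4
   6) LOAD T1:  M=4  r_T1=4
   7) CAS  T1:  M=5  r_T1=4 ✓
   8) LOAD T1:  M=5  r_T1=5
   9) CAS  T0:  M=5  r_T0=4 ✗
  10) CAS  T1:  M=6  r_T1=5 ✓
  11) LOAD T1:  M=6  r_T1=6
  12) CAS  T1:  M=7  r_T1=6 ✓

A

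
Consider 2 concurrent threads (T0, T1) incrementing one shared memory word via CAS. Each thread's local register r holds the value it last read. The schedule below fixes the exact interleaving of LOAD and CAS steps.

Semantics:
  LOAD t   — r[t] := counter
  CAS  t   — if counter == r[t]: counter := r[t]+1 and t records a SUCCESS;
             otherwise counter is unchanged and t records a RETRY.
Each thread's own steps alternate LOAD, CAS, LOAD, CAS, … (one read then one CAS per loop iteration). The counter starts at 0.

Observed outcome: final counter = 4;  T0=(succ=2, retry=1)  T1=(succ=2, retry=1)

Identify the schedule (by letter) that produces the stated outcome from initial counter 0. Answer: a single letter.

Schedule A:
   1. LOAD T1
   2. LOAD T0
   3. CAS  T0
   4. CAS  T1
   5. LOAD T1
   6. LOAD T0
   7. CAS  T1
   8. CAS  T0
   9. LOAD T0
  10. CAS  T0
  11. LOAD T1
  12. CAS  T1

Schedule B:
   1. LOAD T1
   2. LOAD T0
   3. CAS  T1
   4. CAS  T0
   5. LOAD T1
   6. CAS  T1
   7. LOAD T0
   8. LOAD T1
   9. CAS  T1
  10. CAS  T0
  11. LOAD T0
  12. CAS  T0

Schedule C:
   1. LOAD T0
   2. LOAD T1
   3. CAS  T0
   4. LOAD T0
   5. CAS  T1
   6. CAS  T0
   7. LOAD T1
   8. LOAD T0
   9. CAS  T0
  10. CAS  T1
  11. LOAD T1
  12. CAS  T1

Simulating candidate A:
[1] T1.load  rd  (counter 0, T1.r 0)
[2] T0.load  rd  (counter 0, T0.r 0)
[3] T0.cas  hit  (counter 1, T0.r 0)
[4] T1.cas  miss  (counter 1, T1.r 0)
[5] T1.load  rd  (counter 1, T1.r 1)
[6] T0.load  rd  (counter 1, T0.r 1)
[7] T1.cas  hit  (counter 2, T1.r 1)
[8] T0.cas  miss  (counter 2, T0.r 1)
[9] T0.load  rd  (counter 2, T0.r 2)
[10] T0.cas  hit  (counter 3, T0.r 2)
[11] T1.load  rd  (counter 3, T1.r 3)
[12] T1.cas  hit  (counter 4, T1.r 3)

A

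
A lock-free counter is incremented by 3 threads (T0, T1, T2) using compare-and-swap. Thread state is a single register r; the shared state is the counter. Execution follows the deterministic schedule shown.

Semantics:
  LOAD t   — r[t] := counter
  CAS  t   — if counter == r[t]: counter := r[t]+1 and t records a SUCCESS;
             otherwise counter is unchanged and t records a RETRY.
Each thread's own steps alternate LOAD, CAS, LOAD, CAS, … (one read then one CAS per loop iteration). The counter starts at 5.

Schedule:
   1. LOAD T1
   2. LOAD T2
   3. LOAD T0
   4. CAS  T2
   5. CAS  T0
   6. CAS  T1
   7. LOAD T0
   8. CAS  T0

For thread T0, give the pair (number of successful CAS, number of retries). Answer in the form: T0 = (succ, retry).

#1 T1 reads 5
#2 T2 reads 5
#3 T0 reads 5
#4 T2 CAS(5→6) writes; counter now 6
#5 T0 CAS(5→6) fails; counter now 6
#6 T1 CAS(5→6) fails; counter now 6
#7 T0 reads 6
#8 T0 CAS(6→7) writes; counter now 7

T0 = (1, 1)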